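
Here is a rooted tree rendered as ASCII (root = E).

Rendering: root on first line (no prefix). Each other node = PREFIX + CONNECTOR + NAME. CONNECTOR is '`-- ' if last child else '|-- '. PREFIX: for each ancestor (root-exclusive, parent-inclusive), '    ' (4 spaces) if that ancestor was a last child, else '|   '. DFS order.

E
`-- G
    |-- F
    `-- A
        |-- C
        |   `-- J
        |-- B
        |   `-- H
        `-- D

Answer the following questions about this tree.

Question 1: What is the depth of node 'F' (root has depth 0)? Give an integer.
Answer: 2

Derivation:
Path from root to F: E -> G -> F
Depth = number of edges = 2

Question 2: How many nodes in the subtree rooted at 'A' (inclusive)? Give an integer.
Subtree rooted at A contains: A, B, C, D, H, J
Count = 6

Answer: 6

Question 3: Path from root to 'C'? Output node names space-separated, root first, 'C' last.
Walk down from root: E -> G -> A -> C

Answer: E G A C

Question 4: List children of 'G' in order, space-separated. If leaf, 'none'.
Node G's children (from adjacency): F, A

Answer: F A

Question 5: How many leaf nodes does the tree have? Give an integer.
Answer: 4

Derivation:
Leaves (nodes with no children): D, F, H, J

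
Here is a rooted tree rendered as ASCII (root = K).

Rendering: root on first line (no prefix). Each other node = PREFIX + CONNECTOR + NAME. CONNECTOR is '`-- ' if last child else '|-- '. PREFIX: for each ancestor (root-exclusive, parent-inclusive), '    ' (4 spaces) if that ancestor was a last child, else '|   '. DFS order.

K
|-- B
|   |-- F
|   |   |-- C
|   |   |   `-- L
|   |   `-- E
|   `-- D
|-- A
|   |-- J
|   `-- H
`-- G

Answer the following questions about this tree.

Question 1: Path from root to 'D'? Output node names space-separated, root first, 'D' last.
Walk down from root: K -> B -> D

Answer: K B D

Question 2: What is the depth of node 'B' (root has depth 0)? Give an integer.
Path from root to B: K -> B
Depth = number of edges = 1

Answer: 1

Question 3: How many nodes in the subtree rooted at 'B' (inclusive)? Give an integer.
Subtree rooted at B contains: B, C, D, E, F, L
Count = 6

Answer: 6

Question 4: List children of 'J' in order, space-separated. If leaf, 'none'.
Node J's children (from adjacency): (leaf)

Answer: none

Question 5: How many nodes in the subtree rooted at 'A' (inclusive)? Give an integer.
Answer: 3

Derivation:
Subtree rooted at A contains: A, H, J
Count = 3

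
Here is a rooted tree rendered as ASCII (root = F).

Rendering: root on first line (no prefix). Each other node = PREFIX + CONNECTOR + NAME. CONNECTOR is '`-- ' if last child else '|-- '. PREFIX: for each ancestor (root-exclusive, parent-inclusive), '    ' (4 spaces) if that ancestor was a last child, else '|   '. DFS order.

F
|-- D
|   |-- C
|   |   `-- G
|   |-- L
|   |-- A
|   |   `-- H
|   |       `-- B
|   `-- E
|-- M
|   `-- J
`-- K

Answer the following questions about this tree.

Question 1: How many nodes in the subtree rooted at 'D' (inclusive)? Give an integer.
Subtree rooted at D contains: A, B, C, D, E, G, H, L
Count = 8

Answer: 8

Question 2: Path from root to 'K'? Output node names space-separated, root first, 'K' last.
Answer: F K

Derivation:
Walk down from root: F -> K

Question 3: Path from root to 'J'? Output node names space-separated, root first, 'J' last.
Answer: F M J

Derivation:
Walk down from root: F -> M -> J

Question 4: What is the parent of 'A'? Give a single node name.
Scan adjacency: A appears as child of D

Answer: D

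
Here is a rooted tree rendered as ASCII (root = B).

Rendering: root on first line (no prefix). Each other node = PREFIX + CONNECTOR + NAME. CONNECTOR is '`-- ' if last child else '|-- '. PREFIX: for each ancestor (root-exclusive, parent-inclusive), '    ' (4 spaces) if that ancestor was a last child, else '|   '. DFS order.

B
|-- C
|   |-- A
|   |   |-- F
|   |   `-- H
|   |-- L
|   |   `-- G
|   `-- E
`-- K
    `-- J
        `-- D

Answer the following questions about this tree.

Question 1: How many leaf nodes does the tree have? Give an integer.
Answer: 5

Derivation:
Leaves (nodes with no children): D, E, F, G, H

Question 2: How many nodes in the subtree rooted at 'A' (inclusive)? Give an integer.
Answer: 3

Derivation:
Subtree rooted at A contains: A, F, H
Count = 3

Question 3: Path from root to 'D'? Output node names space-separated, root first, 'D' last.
Walk down from root: B -> K -> J -> D

Answer: B K J D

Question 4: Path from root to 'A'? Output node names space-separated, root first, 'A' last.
Walk down from root: B -> C -> A

Answer: B C A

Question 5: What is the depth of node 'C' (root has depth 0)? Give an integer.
Answer: 1

Derivation:
Path from root to C: B -> C
Depth = number of edges = 1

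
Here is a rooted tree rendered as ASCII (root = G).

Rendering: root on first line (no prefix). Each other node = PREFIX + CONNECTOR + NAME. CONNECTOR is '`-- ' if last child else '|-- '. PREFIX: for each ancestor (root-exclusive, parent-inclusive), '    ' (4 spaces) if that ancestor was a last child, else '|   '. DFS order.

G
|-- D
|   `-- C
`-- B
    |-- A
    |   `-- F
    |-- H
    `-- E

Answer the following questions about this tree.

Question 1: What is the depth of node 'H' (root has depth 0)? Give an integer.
Answer: 2

Derivation:
Path from root to H: G -> B -> H
Depth = number of edges = 2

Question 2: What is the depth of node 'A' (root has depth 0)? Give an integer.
Answer: 2

Derivation:
Path from root to A: G -> B -> A
Depth = number of edges = 2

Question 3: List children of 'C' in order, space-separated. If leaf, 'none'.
Answer: none

Derivation:
Node C's children (from adjacency): (leaf)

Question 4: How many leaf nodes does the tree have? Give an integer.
Leaves (nodes with no children): C, E, F, H

Answer: 4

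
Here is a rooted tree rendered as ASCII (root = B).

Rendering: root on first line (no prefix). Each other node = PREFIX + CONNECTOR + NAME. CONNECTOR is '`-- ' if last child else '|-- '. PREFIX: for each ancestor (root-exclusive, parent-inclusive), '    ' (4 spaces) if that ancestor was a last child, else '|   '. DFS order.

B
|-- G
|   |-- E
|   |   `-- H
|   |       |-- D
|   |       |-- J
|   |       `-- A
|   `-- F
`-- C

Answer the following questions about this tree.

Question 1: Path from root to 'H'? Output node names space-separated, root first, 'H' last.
Answer: B G E H

Derivation:
Walk down from root: B -> G -> E -> H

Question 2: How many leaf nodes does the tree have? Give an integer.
Answer: 5

Derivation:
Leaves (nodes with no children): A, C, D, F, J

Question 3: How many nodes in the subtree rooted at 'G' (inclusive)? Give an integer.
Subtree rooted at G contains: A, D, E, F, G, H, J
Count = 7

Answer: 7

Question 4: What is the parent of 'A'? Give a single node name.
Scan adjacency: A appears as child of H

Answer: H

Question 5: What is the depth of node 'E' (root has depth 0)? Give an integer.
Path from root to E: B -> G -> E
Depth = number of edges = 2

Answer: 2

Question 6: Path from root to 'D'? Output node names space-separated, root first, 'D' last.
Answer: B G E H D

Derivation:
Walk down from root: B -> G -> E -> H -> D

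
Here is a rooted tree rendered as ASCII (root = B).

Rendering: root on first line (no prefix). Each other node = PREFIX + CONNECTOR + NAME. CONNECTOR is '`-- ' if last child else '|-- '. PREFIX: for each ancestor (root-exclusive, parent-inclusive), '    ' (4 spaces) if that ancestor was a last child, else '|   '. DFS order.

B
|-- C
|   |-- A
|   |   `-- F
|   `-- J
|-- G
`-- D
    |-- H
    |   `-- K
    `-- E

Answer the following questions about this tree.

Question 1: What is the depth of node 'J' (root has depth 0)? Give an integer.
Path from root to J: B -> C -> J
Depth = number of edges = 2

Answer: 2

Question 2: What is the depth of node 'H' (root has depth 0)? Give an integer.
Path from root to H: B -> D -> H
Depth = number of edges = 2

Answer: 2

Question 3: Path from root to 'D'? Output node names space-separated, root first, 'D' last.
Walk down from root: B -> D

Answer: B D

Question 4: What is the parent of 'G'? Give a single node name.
Scan adjacency: G appears as child of B

Answer: B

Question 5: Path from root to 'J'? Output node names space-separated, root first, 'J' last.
Walk down from root: B -> C -> J

Answer: B C J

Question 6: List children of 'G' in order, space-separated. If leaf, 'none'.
Node G's children (from adjacency): (leaf)

Answer: none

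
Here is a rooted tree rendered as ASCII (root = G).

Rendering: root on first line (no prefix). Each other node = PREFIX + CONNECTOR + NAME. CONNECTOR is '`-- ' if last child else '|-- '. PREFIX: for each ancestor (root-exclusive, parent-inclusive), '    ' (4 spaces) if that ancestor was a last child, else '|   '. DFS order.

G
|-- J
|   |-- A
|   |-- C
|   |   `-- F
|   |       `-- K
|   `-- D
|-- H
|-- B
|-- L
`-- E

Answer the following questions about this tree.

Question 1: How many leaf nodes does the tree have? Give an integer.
Leaves (nodes with no children): A, B, D, E, H, K, L

Answer: 7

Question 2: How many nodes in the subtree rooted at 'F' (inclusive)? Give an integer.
Subtree rooted at F contains: F, K
Count = 2

Answer: 2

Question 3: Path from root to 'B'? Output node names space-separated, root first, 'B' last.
Answer: G B

Derivation:
Walk down from root: G -> B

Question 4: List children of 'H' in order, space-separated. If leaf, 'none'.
Answer: none

Derivation:
Node H's children (from adjacency): (leaf)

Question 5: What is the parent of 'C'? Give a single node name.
Answer: J

Derivation:
Scan adjacency: C appears as child of J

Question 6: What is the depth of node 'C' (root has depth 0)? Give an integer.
Answer: 2

Derivation:
Path from root to C: G -> J -> C
Depth = number of edges = 2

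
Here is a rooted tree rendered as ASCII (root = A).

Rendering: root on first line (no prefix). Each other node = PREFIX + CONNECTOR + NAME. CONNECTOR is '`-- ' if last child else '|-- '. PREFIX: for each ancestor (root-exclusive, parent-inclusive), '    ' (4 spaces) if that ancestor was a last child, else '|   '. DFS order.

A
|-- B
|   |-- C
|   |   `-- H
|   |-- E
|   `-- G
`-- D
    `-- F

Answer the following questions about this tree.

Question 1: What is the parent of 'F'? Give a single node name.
Answer: D

Derivation:
Scan adjacency: F appears as child of D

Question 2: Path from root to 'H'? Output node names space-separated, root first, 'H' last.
Answer: A B C H

Derivation:
Walk down from root: A -> B -> C -> H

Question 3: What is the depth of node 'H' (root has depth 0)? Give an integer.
Path from root to H: A -> B -> C -> H
Depth = number of edges = 3

Answer: 3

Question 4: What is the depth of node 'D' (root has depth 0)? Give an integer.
Path from root to D: A -> D
Depth = number of edges = 1

Answer: 1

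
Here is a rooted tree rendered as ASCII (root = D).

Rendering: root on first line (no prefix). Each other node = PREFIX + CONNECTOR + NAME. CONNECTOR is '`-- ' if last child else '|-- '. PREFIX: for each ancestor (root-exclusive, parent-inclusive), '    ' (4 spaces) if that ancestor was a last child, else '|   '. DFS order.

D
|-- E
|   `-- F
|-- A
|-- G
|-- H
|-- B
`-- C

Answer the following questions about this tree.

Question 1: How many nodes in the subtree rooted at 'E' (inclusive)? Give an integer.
Answer: 2

Derivation:
Subtree rooted at E contains: E, F
Count = 2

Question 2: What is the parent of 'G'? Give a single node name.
Answer: D

Derivation:
Scan adjacency: G appears as child of D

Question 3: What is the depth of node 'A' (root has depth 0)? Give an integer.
Path from root to A: D -> A
Depth = number of edges = 1

Answer: 1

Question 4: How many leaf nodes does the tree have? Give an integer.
Leaves (nodes with no children): A, B, C, F, G, H

Answer: 6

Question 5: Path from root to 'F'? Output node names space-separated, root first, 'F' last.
Walk down from root: D -> E -> F

Answer: D E F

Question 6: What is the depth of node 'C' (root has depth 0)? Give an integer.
Answer: 1

Derivation:
Path from root to C: D -> C
Depth = number of edges = 1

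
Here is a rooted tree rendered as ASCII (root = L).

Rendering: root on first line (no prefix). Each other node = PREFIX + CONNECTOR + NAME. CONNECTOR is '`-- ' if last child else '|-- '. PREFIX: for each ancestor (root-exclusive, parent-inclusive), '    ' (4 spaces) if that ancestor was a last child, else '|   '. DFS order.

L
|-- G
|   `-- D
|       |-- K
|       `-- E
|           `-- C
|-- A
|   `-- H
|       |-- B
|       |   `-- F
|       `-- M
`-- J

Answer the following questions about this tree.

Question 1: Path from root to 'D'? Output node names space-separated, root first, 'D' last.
Walk down from root: L -> G -> D

Answer: L G D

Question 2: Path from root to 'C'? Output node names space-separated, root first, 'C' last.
Answer: L G D E C

Derivation:
Walk down from root: L -> G -> D -> E -> C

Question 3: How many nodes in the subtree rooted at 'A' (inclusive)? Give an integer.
Answer: 5

Derivation:
Subtree rooted at A contains: A, B, F, H, M
Count = 5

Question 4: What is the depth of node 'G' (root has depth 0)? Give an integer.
Path from root to G: L -> G
Depth = number of edges = 1

Answer: 1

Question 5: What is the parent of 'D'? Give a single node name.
Scan adjacency: D appears as child of G

Answer: G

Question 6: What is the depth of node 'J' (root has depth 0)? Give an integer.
Answer: 1

Derivation:
Path from root to J: L -> J
Depth = number of edges = 1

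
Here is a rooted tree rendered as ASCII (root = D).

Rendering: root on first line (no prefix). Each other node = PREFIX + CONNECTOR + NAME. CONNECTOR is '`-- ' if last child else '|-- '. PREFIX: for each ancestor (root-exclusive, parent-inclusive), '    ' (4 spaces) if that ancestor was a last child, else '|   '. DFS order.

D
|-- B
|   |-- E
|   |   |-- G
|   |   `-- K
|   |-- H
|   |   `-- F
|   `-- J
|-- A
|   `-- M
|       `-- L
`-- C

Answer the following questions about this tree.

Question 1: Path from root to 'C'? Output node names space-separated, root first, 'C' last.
Walk down from root: D -> C

Answer: D C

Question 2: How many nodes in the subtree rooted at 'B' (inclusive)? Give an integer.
Subtree rooted at B contains: B, E, F, G, H, J, K
Count = 7

Answer: 7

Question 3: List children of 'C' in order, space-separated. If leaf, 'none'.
Answer: none

Derivation:
Node C's children (from adjacency): (leaf)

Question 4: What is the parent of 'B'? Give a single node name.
Answer: D

Derivation:
Scan adjacency: B appears as child of D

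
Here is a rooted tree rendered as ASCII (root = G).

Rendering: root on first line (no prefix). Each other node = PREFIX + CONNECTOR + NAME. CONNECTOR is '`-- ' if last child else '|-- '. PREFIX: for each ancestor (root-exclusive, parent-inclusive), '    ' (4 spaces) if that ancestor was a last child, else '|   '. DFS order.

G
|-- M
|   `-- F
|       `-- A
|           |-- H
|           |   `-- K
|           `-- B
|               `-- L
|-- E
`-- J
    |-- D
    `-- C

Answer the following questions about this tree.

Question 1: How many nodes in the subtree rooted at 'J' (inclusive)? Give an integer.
Answer: 3

Derivation:
Subtree rooted at J contains: C, D, J
Count = 3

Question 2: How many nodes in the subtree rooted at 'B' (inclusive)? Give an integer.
Answer: 2

Derivation:
Subtree rooted at B contains: B, L
Count = 2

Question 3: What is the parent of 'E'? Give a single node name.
Scan adjacency: E appears as child of G

Answer: G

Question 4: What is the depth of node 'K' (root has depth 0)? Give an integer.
Path from root to K: G -> M -> F -> A -> H -> K
Depth = number of edges = 5

Answer: 5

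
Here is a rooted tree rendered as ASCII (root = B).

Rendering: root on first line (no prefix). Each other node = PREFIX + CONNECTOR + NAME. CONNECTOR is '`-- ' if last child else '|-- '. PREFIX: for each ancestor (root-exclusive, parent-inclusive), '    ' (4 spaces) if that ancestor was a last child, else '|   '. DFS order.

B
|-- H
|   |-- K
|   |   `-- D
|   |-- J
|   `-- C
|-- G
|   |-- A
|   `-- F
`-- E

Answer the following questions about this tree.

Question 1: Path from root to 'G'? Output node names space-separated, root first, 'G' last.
Walk down from root: B -> G

Answer: B G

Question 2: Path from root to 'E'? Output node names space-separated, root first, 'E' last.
Answer: B E

Derivation:
Walk down from root: B -> E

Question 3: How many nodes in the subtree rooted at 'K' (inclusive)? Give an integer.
Subtree rooted at K contains: D, K
Count = 2

Answer: 2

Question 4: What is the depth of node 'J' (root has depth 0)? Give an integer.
Path from root to J: B -> H -> J
Depth = number of edges = 2

Answer: 2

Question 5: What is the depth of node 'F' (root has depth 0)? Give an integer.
Answer: 2

Derivation:
Path from root to F: B -> G -> F
Depth = number of edges = 2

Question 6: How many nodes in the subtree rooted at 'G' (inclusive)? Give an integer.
Answer: 3

Derivation:
Subtree rooted at G contains: A, F, G
Count = 3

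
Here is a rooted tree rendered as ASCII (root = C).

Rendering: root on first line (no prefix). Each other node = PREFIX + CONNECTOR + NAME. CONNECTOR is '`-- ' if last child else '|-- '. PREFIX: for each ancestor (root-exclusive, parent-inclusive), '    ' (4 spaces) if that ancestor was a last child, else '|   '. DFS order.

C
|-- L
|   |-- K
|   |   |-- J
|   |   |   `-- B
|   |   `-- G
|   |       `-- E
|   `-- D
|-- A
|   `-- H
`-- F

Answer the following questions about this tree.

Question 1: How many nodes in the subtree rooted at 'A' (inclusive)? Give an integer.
Answer: 2

Derivation:
Subtree rooted at A contains: A, H
Count = 2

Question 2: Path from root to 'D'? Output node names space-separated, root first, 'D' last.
Answer: C L D

Derivation:
Walk down from root: C -> L -> D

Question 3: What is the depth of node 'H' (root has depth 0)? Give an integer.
Answer: 2

Derivation:
Path from root to H: C -> A -> H
Depth = number of edges = 2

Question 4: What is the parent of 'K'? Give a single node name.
Scan adjacency: K appears as child of L

Answer: L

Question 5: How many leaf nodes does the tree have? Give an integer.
Leaves (nodes with no children): B, D, E, F, H

Answer: 5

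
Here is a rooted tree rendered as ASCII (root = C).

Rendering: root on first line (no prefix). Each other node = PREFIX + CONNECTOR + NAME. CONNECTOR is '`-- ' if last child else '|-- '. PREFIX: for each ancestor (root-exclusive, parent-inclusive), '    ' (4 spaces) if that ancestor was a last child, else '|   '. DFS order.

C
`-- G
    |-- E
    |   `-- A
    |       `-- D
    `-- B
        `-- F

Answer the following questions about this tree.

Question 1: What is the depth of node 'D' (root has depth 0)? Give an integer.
Answer: 4

Derivation:
Path from root to D: C -> G -> E -> A -> D
Depth = number of edges = 4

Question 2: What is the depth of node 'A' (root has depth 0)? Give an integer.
Path from root to A: C -> G -> E -> A
Depth = number of edges = 3

Answer: 3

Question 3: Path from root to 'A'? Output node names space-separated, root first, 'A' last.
Walk down from root: C -> G -> E -> A

Answer: C G E A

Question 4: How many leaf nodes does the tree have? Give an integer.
Answer: 2

Derivation:
Leaves (nodes with no children): D, F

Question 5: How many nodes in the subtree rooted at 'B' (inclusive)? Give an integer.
Subtree rooted at B contains: B, F
Count = 2

Answer: 2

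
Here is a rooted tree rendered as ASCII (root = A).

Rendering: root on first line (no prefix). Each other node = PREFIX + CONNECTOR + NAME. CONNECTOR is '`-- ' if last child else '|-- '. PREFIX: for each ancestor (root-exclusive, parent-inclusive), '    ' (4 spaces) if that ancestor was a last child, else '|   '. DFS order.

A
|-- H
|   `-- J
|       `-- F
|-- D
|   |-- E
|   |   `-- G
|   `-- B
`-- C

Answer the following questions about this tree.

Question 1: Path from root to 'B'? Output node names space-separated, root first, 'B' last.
Walk down from root: A -> D -> B

Answer: A D B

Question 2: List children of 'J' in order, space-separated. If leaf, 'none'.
Answer: F

Derivation:
Node J's children (from adjacency): F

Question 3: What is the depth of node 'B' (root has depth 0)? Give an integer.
Path from root to B: A -> D -> B
Depth = number of edges = 2

Answer: 2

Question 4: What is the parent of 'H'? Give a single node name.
Answer: A

Derivation:
Scan adjacency: H appears as child of A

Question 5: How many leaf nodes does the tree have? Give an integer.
Answer: 4

Derivation:
Leaves (nodes with no children): B, C, F, G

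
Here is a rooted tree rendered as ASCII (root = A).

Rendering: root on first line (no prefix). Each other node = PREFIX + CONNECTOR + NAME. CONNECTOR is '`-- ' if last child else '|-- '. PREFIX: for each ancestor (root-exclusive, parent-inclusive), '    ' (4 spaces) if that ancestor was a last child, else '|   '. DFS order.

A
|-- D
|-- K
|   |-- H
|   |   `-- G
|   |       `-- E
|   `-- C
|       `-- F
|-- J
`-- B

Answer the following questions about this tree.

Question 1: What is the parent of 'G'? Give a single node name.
Answer: H

Derivation:
Scan adjacency: G appears as child of H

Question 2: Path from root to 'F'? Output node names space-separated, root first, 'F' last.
Answer: A K C F

Derivation:
Walk down from root: A -> K -> C -> F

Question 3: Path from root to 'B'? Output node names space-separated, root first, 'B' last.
Walk down from root: A -> B

Answer: A B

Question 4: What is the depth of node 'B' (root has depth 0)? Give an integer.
Answer: 1

Derivation:
Path from root to B: A -> B
Depth = number of edges = 1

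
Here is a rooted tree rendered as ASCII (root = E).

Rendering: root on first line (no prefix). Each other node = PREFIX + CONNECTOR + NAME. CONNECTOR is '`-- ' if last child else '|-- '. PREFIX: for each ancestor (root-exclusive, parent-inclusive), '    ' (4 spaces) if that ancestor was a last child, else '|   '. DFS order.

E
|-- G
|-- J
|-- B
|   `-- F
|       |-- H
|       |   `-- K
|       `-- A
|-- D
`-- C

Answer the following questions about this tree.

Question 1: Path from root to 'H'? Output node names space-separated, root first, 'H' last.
Walk down from root: E -> B -> F -> H

Answer: E B F H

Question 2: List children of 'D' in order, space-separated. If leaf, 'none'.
Node D's children (from adjacency): (leaf)

Answer: none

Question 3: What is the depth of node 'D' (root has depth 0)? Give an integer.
Path from root to D: E -> D
Depth = number of edges = 1

Answer: 1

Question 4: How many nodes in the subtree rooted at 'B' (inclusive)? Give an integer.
Subtree rooted at B contains: A, B, F, H, K
Count = 5

Answer: 5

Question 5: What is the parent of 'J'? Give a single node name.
Scan adjacency: J appears as child of E

Answer: E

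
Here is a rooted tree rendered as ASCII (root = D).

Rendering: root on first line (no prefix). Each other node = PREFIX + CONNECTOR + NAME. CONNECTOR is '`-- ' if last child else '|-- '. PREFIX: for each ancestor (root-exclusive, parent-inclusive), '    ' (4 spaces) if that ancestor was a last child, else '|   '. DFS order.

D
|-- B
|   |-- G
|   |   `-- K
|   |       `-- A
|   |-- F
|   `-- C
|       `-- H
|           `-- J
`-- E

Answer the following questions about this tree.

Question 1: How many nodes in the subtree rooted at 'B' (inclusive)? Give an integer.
Subtree rooted at B contains: A, B, C, F, G, H, J, K
Count = 8

Answer: 8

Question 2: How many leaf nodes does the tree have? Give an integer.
Leaves (nodes with no children): A, E, F, J

Answer: 4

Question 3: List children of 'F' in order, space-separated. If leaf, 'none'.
Node F's children (from adjacency): (leaf)

Answer: none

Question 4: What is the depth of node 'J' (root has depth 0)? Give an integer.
Answer: 4

Derivation:
Path from root to J: D -> B -> C -> H -> J
Depth = number of edges = 4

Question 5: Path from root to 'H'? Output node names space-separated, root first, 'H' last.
Answer: D B C H

Derivation:
Walk down from root: D -> B -> C -> H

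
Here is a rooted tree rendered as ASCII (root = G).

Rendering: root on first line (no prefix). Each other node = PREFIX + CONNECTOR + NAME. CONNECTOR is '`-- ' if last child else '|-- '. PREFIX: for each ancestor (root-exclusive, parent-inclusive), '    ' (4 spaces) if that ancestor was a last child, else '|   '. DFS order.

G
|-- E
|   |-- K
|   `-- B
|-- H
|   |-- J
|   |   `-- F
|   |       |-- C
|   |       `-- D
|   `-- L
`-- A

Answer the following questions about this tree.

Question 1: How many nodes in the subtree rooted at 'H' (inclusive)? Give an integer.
Answer: 6

Derivation:
Subtree rooted at H contains: C, D, F, H, J, L
Count = 6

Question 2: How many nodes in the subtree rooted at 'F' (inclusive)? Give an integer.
Answer: 3

Derivation:
Subtree rooted at F contains: C, D, F
Count = 3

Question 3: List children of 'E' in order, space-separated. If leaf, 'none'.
Answer: K B

Derivation:
Node E's children (from adjacency): K, B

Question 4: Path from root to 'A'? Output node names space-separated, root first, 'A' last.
Answer: G A

Derivation:
Walk down from root: G -> A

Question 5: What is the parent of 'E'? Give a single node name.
Answer: G

Derivation:
Scan adjacency: E appears as child of G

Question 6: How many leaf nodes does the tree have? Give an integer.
Leaves (nodes with no children): A, B, C, D, K, L

Answer: 6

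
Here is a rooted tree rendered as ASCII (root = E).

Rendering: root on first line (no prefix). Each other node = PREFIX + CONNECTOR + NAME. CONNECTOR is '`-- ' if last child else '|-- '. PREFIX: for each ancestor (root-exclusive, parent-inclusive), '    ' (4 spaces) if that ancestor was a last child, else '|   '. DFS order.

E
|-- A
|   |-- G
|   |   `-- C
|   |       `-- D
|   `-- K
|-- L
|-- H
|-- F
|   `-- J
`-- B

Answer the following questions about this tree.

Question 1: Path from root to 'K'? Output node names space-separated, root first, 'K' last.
Answer: E A K

Derivation:
Walk down from root: E -> A -> K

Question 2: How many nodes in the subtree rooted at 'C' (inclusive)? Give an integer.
Answer: 2

Derivation:
Subtree rooted at C contains: C, D
Count = 2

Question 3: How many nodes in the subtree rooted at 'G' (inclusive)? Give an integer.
Subtree rooted at G contains: C, D, G
Count = 3

Answer: 3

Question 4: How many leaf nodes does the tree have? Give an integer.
Answer: 6

Derivation:
Leaves (nodes with no children): B, D, H, J, K, L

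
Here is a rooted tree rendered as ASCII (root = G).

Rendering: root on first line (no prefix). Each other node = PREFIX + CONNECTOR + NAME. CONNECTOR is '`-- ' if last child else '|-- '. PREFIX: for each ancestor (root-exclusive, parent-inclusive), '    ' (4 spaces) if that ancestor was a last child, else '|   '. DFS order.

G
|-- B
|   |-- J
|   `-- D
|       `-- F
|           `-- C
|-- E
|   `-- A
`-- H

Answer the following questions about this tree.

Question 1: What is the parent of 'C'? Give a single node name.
Answer: F

Derivation:
Scan adjacency: C appears as child of F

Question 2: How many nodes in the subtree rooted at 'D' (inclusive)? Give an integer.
Answer: 3

Derivation:
Subtree rooted at D contains: C, D, F
Count = 3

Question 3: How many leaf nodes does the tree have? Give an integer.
Leaves (nodes with no children): A, C, H, J

Answer: 4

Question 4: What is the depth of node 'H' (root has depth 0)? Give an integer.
Path from root to H: G -> H
Depth = number of edges = 1

Answer: 1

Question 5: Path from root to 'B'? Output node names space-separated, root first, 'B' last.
Answer: G B

Derivation:
Walk down from root: G -> B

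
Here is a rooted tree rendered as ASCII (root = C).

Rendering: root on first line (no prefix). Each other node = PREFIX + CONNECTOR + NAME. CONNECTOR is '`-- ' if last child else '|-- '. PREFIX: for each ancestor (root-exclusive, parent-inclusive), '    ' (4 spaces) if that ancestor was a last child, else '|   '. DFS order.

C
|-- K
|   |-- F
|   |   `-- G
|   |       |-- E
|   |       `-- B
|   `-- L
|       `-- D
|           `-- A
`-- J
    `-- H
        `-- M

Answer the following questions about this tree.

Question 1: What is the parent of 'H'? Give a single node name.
Answer: J

Derivation:
Scan adjacency: H appears as child of J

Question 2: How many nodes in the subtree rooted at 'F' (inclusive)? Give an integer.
Answer: 4

Derivation:
Subtree rooted at F contains: B, E, F, G
Count = 4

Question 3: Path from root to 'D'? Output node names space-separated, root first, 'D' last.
Walk down from root: C -> K -> L -> D

Answer: C K L D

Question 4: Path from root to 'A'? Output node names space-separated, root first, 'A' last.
Answer: C K L D A

Derivation:
Walk down from root: C -> K -> L -> D -> A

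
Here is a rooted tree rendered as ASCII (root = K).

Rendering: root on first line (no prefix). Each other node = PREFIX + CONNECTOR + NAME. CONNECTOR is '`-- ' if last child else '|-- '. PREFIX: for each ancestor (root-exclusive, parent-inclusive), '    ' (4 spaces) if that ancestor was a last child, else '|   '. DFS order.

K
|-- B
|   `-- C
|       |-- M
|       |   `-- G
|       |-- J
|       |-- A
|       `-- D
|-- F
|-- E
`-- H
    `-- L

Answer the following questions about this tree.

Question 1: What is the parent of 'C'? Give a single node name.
Answer: B

Derivation:
Scan adjacency: C appears as child of B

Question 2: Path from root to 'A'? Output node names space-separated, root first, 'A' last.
Walk down from root: K -> B -> C -> A

Answer: K B C A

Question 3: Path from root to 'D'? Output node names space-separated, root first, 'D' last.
Answer: K B C D

Derivation:
Walk down from root: K -> B -> C -> D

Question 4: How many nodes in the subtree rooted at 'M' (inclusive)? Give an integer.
Subtree rooted at M contains: G, M
Count = 2

Answer: 2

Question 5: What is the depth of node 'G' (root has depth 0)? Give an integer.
Path from root to G: K -> B -> C -> M -> G
Depth = number of edges = 4

Answer: 4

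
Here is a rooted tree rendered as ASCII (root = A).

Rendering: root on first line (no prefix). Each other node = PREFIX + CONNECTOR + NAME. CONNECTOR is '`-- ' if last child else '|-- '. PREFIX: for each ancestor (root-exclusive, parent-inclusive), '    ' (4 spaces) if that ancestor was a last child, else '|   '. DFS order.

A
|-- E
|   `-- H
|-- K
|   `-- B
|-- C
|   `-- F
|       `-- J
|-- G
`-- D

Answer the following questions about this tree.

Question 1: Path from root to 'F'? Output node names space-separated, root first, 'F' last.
Answer: A C F

Derivation:
Walk down from root: A -> C -> F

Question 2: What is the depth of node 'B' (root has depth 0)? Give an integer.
Answer: 2

Derivation:
Path from root to B: A -> K -> B
Depth = number of edges = 2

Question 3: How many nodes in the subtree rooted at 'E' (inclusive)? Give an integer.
Answer: 2

Derivation:
Subtree rooted at E contains: E, H
Count = 2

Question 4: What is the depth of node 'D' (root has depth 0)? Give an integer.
Path from root to D: A -> D
Depth = number of edges = 1

Answer: 1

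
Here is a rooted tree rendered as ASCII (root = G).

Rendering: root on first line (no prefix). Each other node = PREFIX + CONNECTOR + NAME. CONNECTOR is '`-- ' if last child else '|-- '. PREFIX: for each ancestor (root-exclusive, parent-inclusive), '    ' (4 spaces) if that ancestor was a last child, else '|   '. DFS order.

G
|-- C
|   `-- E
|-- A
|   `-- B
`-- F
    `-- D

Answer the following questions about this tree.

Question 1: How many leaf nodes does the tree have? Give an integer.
Leaves (nodes with no children): B, D, E

Answer: 3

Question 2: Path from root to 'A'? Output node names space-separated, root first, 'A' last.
Answer: G A

Derivation:
Walk down from root: G -> A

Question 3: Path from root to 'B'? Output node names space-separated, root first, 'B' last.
Answer: G A B

Derivation:
Walk down from root: G -> A -> B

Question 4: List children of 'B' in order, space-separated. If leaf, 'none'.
Answer: none

Derivation:
Node B's children (from adjacency): (leaf)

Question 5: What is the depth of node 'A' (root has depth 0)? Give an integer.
Path from root to A: G -> A
Depth = number of edges = 1

Answer: 1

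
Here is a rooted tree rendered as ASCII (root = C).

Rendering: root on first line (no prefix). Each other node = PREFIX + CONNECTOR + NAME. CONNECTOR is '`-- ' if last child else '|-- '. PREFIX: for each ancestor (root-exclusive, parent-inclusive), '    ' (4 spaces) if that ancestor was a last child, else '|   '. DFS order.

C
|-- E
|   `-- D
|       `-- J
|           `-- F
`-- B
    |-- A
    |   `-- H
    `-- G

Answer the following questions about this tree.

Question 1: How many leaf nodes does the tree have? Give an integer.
Leaves (nodes with no children): F, G, H

Answer: 3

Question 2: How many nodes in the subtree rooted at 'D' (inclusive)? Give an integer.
Answer: 3

Derivation:
Subtree rooted at D contains: D, F, J
Count = 3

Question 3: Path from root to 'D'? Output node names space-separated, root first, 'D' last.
Answer: C E D

Derivation:
Walk down from root: C -> E -> D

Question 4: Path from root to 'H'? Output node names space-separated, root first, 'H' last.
Answer: C B A H

Derivation:
Walk down from root: C -> B -> A -> H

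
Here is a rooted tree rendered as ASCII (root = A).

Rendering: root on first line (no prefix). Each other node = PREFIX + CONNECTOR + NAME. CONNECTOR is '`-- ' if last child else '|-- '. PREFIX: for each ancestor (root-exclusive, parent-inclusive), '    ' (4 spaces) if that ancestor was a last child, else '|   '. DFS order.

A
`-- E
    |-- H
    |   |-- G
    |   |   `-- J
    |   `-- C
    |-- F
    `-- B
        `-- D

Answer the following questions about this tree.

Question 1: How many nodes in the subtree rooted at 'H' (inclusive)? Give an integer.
Subtree rooted at H contains: C, G, H, J
Count = 4

Answer: 4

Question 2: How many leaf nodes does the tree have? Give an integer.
Answer: 4

Derivation:
Leaves (nodes with no children): C, D, F, J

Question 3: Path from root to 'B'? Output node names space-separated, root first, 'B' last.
Answer: A E B

Derivation:
Walk down from root: A -> E -> B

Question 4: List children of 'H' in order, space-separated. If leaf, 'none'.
Answer: G C

Derivation:
Node H's children (from adjacency): G, C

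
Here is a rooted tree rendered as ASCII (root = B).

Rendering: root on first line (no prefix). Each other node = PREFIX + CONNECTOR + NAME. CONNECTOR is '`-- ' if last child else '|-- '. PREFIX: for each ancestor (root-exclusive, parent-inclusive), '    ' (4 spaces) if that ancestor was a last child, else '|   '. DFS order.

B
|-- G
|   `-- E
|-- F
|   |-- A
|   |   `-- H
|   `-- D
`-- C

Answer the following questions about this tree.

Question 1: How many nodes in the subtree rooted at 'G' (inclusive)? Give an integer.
Answer: 2

Derivation:
Subtree rooted at G contains: E, G
Count = 2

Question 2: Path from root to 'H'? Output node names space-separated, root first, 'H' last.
Walk down from root: B -> F -> A -> H

Answer: B F A H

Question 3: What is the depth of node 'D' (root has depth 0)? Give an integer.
Answer: 2

Derivation:
Path from root to D: B -> F -> D
Depth = number of edges = 2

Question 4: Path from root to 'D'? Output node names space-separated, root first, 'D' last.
Walk down from root: B -> F -> D

Answer: B F D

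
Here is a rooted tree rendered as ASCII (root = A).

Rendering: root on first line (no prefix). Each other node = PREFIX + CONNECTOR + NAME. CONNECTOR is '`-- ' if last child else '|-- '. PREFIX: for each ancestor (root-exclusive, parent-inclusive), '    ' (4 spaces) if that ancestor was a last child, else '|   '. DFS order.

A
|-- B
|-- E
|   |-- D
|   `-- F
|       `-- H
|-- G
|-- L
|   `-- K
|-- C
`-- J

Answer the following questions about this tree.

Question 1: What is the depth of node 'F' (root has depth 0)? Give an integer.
Path from root to F: A -> E -> F
Depth = number of edges = 2

Answer: 2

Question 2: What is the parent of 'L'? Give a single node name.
Scan adjacency: L appears as child of A

Answer: A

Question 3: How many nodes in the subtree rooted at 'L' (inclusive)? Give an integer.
Answer: 2

Derivation:
Subtree rooted at L contains: K, L
Count = 2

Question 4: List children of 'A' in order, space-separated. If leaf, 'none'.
Node A's children (from adjacency): B, E, G, L, C, J

Answer: B E G L C J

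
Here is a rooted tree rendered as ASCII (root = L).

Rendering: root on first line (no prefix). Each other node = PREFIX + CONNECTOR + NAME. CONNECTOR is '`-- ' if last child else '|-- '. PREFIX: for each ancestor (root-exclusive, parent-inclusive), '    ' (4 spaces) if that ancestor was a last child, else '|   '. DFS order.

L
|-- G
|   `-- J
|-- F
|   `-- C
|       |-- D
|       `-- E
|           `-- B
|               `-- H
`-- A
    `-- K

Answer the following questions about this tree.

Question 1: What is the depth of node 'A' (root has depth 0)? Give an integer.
Answer: 1

Derivation:
Path from root to A: L -> A
Depth = number of edges = 1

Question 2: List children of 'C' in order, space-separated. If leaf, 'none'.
Node C's children (from adjacency): D, E

Answer: D E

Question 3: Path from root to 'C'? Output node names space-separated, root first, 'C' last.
Walk down from root: L -> F -> C

Answer: L F C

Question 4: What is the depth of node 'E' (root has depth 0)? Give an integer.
Path from root to E: L -> F -> C -> E
Depth = number of edges = 3

Answer: 3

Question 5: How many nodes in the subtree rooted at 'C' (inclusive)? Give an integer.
Subtree rooted at C contains: B, C, D, E, H
Count = 5

Answer: 5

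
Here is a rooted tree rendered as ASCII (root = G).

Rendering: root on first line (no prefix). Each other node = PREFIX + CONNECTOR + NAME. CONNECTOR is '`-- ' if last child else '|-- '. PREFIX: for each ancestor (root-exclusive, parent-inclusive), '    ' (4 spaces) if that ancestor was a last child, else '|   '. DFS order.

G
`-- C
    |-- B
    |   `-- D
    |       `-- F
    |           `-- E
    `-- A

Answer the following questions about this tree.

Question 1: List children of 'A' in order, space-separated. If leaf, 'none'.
Answer: none

Derivation:
Node A's children (from adjacency): (leaf)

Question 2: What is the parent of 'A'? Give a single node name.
Answer: C

Derivation:
Scan adjacency: A appears as child of C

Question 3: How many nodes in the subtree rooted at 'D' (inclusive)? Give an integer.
Answer: 3

Derivation:
Subtree rooted at D contains: D, E, F
Count = 3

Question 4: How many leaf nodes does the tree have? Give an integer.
Answer: 2

Derivation:
Leaves (nodes with no children): A, E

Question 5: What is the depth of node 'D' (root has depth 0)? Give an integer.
Path from root to D: G -> C -> B -> D
Depth = number of edges = 3

Answer: 3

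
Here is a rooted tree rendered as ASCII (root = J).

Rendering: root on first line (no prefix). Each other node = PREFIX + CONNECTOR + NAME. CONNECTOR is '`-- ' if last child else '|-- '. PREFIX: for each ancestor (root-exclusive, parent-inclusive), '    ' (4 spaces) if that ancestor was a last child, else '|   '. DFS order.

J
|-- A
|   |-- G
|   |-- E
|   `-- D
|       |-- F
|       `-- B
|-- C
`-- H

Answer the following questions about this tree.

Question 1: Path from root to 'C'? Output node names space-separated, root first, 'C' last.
Walk down from root: J -> C

Answer: J C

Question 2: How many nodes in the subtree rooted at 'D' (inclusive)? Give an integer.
Answer: 3

Derivation:
Subtree rooted at D contains: B, D, F
Count = 3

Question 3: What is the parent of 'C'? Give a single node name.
Scan adjacency: C appears as child of J

Answer: J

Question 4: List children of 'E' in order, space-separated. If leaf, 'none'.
Answer: none

Derivation:
Node E's children (from adjacency): (leaf)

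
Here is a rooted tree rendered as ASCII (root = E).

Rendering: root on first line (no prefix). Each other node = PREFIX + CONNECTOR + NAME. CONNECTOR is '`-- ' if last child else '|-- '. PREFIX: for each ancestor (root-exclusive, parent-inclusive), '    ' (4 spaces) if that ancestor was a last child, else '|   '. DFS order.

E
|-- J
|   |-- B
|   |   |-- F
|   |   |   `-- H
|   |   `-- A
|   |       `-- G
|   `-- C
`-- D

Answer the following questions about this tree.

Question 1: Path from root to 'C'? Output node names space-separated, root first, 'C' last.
Answer: E J C

Derivation:
Walk down from root: E -> J -> C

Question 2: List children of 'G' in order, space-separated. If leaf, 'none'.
Answer: none

Derivation:
Node G's children (from adjacency): (leaf)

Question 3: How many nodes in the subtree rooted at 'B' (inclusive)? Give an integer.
Answer: 5

Derivation:
Subtree rooted at B contains: A, B, F, G, H
Count = 5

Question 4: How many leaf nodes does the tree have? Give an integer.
Answer: 4

Derivation:
Leaves (nodes with no children): C, D, G, H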